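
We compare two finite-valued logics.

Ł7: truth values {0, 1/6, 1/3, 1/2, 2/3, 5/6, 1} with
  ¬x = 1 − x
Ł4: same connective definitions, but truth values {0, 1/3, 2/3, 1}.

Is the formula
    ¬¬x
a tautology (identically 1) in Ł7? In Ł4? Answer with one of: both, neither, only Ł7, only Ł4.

In Ł7: at x = 0 the value is 0 — not a tautology.
In Ł4: at x = 0 the value is 0 — not a tautology.

neither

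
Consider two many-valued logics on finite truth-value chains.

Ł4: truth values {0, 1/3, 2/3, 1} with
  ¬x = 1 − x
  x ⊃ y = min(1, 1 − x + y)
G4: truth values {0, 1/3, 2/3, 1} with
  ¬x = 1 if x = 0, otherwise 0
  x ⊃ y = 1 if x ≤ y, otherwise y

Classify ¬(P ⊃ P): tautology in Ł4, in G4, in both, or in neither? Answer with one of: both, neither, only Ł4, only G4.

In Ł4: at P = 0 the value is 0 — not a tautology.
In G4: at P = 0 the value is 0 — not a tautology.

neither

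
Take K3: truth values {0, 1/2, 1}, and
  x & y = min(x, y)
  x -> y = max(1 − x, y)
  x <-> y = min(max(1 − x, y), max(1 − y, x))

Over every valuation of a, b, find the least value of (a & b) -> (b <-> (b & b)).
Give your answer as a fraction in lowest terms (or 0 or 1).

1/2

Take a = 1/2, b = 1/2:
a & b = 1/2 & 1/2 = 1/2
b & b = 1/2 & 1/2 = 1/2
b <-> (b & b) = 1/2 <-> 1/2 = 1/2
(a & b) -> (b <-> (b & b)) = 1/2 -> 1/2 = 1/2
No assignment yields a value below 1/2, so this is the minimum.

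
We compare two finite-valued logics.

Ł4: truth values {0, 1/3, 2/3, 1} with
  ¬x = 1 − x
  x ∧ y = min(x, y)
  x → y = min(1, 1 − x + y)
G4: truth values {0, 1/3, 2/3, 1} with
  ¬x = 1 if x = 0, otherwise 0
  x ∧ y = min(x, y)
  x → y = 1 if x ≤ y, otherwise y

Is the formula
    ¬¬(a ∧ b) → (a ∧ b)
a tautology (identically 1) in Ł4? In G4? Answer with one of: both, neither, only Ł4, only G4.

In Ł4: every assignment gives 1 — tautology.
In G4: at a = 1/3, b = 1/3 the value is 1/3 — not a tautology.

only Ł4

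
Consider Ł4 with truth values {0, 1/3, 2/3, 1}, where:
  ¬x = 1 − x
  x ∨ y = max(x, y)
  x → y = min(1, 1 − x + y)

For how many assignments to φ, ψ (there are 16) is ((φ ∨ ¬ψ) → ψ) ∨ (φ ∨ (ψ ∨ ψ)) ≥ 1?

φ = 0, ψ = 0 ↦ 0  <
φ = 0, ψ = 1/3 ↦ 2/3  <
φ = 0, ψ = 2/3 ↦ 1  ≥
φ = 0, ψ = 1 ↦ 1  ≥
φ = 1/3, ψ = 0 ↦ 1/3  <
φ = 1/3, ψ = 1/3 ↦ 2/3  <
φ = 1/3, ψ = 2/3 ↦ 1  ≥
φ = 1/3, ψ = 1 ↦ 1  ≥
φ = 2/3, ψ = 0 ↦ 2/3  <
φ = 2/3, ψ = 1/3 ↦ 2/3  <
φ = 2/3, ψ = 2/3 ↦ 1  ≥
φ = 2/3, ψ = 1 ↦ 1  ≥
φ = 1, ψ = 0 ↦ 1  ≥
φ = 1, ψ = 1/3 ↦ 1  ≥
φ = 1, ψ = 2/3 ↦ 1  ≥
φ = 1, ψ = 1 ↦ 1  ≥
So 10 of the 16 assignments meet the threshold.

10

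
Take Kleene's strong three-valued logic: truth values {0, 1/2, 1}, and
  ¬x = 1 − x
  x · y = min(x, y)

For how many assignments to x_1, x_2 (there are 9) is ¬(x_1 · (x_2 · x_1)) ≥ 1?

5

x_1 = 0, x_2 = 0 ↦ 1  ≥
x_1 = 0, x_2 = 1/2 ↦ 1  ≥
x_1 = 0, x_2 = 1 ↦ 1  ≥
x_1 = 1/2, x_2 = 0 ↦ 1  ≥
x_1 = 1/2, x_2 = 1/2 ↦ 1/2  <
x_1 = 1/2, x_2 = 1 ↦ 1/2  <
x_1 = 1, x_2 = 0 ↦ 1  ≥
x_1 = 1, x_2 = 1/2 ↦ 1/2  <
x_1 = 1, x_2 = 1 ↦ 0  <
So 5 of the 9 assignments meet the threshold.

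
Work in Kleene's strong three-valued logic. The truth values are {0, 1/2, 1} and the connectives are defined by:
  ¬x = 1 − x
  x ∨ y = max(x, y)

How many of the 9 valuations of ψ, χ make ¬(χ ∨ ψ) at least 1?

1

ψ = 0, χ = 0 ↦ 1  ≥
ψ = 0, χ = 1/2 ↦ 1/2  <
ψ = 0, χ = 1 ↦ 0  <
ψ = 1/2, χ = 0 ↦ 1/2  <
ψ = 1/2, χ = 1/2 ↦ 1/2  <
ψ = 1/2, χ = 1 ↦ 0  <
ψ = 1, χ = 0 ↦ 0  <
ψ = 1, χ = 1/2 ↦ 0  <
ψ = 1, χ = 1 ↦ 0  <
So 1 of the 9 assignments meets the threshold.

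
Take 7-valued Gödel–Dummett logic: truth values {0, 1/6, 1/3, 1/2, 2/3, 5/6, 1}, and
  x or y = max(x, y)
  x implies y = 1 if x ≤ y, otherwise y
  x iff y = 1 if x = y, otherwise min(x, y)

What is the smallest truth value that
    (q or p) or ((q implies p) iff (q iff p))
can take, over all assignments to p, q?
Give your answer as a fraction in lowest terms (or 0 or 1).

Take p = 1/6, q = 0:
q or p = 0 or 1/6 = 1/6
q implies p = 0 implies 1/6 = 1
q iff p = 0 iff 1/6 = 0
(q implies p) iff (q iff p) = 1 iff 0 = 0
(q or p) or ((q implies p) iff (q iff p)) = 1/6 or 0 = 1/6
No assignment yields a value below 1/6, so this is the minimum.

1/6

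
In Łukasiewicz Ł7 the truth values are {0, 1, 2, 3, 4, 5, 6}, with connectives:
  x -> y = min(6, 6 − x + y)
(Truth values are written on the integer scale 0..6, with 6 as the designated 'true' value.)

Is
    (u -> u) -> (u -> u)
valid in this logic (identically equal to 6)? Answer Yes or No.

Yes

u = 0 ↦ 6
u = 1 ↦ 6
u = 2 ↦ 6
u = 3 ↦ 6
u = 4 ↦ 6
u = 5 ↦ 6
u = 6 ↦ 6
Every assignment gives a value ≥ 6.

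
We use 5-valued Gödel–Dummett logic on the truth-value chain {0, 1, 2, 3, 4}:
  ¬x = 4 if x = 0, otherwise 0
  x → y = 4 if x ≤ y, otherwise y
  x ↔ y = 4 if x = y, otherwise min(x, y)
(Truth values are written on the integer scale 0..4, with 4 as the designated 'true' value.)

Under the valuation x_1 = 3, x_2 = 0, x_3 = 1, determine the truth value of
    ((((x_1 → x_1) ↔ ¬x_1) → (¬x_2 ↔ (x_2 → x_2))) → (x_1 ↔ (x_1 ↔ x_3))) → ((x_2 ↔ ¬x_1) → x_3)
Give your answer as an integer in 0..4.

x_1 → x_1 = 3 → 3 = 4
¬x_1 = ¬3 = 0
(x_1 → x_1) ↔ ¬x_1 = 4 ↔ 0 = 0
¬x_2 = ¬0 = 4
x_2 → x_2 = 0 → 0 = 4
¬x_2 ↔ (x_2 → x_2) = 4 ↔ 4 = 4
((x_1 → x_1) ↔ ¬x_1) → (¬x_2 ↔ (x_2 → x_2)) = 0 → 4 = 4
x_1 ↔ x_3 = 3 ↔ 1 = 1
x_1 ↔ (x_1 ↔ x_3) = 3 ↔ 1 = 1
(((x_1 → x_1) ↔ ¬x_1) → (¬x_2 ↔ (x_2 → x_2))) → (x_1 ↔ (x_1 ↔ x_3)) = 4 → 1 = 1
¬x_1 = ¬3 = 0
x_2 ↔ ¬x_1 = 0 ↔ 0 = 4
(x_2 ↔ ¬x_1) → x_3 = 4 → 1 = 1
((((x_1 → x_1) ↔ ¬x_1) → (¬x_2 ↔ (x_2 → x_2))) → (x_1 ↔ (x_1 ↔ x_3))) → ((x_2 ↔ ¬x_1) → x_3) = 1 → 1 = 4

4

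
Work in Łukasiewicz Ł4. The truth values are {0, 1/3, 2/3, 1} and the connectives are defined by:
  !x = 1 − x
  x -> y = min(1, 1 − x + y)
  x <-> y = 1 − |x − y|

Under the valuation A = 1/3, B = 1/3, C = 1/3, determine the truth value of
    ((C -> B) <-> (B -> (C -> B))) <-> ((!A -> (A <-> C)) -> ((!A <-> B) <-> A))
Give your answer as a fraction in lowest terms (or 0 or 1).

2/3

C -> B = 1/3 -> 1/3 = 1
C -> B = 1/3 -> 1/3 = 1
B -> (C -> B) = 1/3 -> 1 = 1
(C -> B) <-> (B -> (C -> B)) = 1 <-> 1 = 1
!A = !1/3 = 2/3
A <-> C = 1/3 <-> 1/3 = 1
!A -> (A <-> C) = 2/3 -> 1 = 1
!A = !1/3 = 2/3
!A <-> B = 2/3 <-> 1/3 = 2/3
(!A <-> B) <-> A = 2/3 <-> 1/3 = 2/3
(!A -> (A <-> C)) -> ((!A <-> B) <-> A) = 1 -> 2/3 = 2/3
((C -> B) <-> (B -> (C -> B))) <-> ((!A -> (A <-> C)) -> ((!A <-> B) <-> A)) = 1 <-> 2/3 = 2/3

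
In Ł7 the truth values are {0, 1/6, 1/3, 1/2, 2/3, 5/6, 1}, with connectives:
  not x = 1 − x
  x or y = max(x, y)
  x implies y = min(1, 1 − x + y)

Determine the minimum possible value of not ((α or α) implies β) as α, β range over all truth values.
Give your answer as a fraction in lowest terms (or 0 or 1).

0

Take α = 0, β = 0:
α or α = 0 or 0 = 0
(α or α) implies β = 0 implies 0 = 1
not ((α or α) implies β) = not 1 = 0
No assignment yields a value below 0, so this is the minimum.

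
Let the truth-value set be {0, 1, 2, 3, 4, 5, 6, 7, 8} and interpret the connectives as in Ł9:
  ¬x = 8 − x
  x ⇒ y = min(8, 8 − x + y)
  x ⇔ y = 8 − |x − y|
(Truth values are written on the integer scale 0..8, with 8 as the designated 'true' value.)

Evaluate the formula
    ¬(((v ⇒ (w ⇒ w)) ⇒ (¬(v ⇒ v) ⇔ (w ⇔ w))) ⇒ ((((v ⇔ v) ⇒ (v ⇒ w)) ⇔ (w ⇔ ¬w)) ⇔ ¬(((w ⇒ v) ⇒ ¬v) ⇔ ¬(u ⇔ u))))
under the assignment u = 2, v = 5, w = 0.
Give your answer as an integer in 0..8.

0

w ⇒ w = 0 ⇒ 0 = 8
v ⇒ (w ⇒ w) = 5 ⇒ 8 = 8
v ⇒ v = 5 ⇒ 5 = 8
¬(v ⇒ v) = ¬8 = 0
w ⇔ w = 0 ⇔ 0 = 8
¬(v ⇒ v) ⇔ (w ⇔ w) = 0 ⇔ 8 = 0
(v ⇒ (w ⇒ w)) ⇒ (¬(v ⇒ v) ⇔ (w ⇔ w)) = 8 ⇒ 0 = 0
v ⇔ v = 5 ⇔ 5 = 8
v ⇒ w = 5 ⇒ 0 = 3
(v ⇔ v) ⇒ (v ⇒ w) = 8 ⇒ 3 = 3
¬w = ¬0 = 8
w ⇔ ¬w = 0 ⇔ 8 = 0
((v ⇔ v) ⇒ (v ⇒ w)) ⇔ (w ⇔ ¬w) = 3 ⇔ 0 = 5
w ⇒ v = 0 ⇒ 5 = 8
¬v = ¬5 = 3
(w ⇒ v) ⇒ ¬v = 8 ⇒ 3 = 3
u ⇔ u = 2 ⇔ 2 = 8
¬(u ⇔ u) = ¬8 = 0
((w ⇒ v) ⇒ ¬v) ⇔ ¬(u ⇔ u) = 3 ⇔ 0 = 5
¬(((w ⇒ v) ⇒ ¬v) ⇔ ¬(u ⇔ u)) = ¬5 = 3
(((v ⇔ v) ⇒ (v ⇒ w)) ⇔ (w ⇔ ¬w)) ⇔ ¬(((w ⇒ v) ⇒ ¬v) ⇔ ¬(u ⇔ u)) = 5 ⇔ 3 = 6
((v ⇒ (w ⇒ w)) ⇒ (¬(v ⇒ v) ⇔ (w ⇔ w))) ⇒ ((((v ⇔ v) ⇒ (v ⇒ w)) ⇔ (w ⇔ ¬w)) ⇔ ¬(((w ⇒ v) ⇒ ¬v) ⇔ ¬(u ⇔ u))) = 0 ⇒ 6 = 8
¬(((v ⇒ (w ⇒ w)) ⇒ (¬(v ⇒ v) ⇔ (w ⇔ w))) ⇒ ((((v ⇔ v) ⇒ (v ⇒ w)) ⇔ (w ⇔ ¬w)) ⇔ ¬(((w ⇒ v) ⇒ ¬v) ⇔ ¬(u ⇔ u)))) = ¬8 = 0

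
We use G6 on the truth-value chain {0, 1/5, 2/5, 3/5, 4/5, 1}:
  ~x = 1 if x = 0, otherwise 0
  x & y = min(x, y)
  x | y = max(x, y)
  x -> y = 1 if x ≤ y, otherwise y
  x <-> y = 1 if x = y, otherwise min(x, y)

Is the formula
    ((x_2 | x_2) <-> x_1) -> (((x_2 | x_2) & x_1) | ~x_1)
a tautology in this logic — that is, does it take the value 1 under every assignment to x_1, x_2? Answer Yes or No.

Counterexample: take x_1 = 1/5, x_2 = 1/5.
x_2 | x_2 = 1/5 | 1/5 = 1/5
(x_2 | x_2) <-> x_1 = 1/5 <-> 1/5 = 1
x_2 | x_2 = 1/5 | 1/5 = 1/5
(x_2 | x_2) & x_1 = 1/5 & 1/5 = 1/5
~x_1 = ~1/5 = 0
((x_2 | x_2) & x_1) | ~x_1 = 1/5 | 0 = 1/5
((x_2 | x_2) <-> x_1) -> (((x_2 | x_2) & x_1) | ~x_1) = 1 -> 1/5 = 1/5
This gives 1/5 ≠ 1.

No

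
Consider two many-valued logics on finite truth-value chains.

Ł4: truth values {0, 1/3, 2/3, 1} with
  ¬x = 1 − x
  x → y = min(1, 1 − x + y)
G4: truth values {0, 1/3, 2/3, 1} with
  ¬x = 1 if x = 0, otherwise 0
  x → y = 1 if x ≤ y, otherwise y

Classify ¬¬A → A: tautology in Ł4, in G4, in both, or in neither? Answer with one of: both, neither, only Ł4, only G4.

only Ł4

In Ł4: every assignment gives 1 — tautology.
In G4: at A = 1/3 the value is 1/3 — not a tautology.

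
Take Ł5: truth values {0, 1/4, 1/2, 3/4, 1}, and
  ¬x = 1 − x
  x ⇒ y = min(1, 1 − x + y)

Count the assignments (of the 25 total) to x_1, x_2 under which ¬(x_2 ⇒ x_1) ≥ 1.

value 1: 1 assignment (counts)
value 3/4: 2 assignments
value 1/2: 3 assignments
value 1/4: 4 assignments
value 0: 15 assignments
So 1 of the 25 assignments meets the threshold.

1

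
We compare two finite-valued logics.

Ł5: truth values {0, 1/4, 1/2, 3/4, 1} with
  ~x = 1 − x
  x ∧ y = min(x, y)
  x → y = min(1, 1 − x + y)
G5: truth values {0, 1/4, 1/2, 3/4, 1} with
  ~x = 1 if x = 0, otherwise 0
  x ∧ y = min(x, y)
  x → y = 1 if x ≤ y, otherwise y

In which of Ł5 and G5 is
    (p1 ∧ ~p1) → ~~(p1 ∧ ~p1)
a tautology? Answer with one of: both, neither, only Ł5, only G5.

In Ł5: every assignment gives 1 — tautology.
In G5: every assignment gives 1 — tautology.

both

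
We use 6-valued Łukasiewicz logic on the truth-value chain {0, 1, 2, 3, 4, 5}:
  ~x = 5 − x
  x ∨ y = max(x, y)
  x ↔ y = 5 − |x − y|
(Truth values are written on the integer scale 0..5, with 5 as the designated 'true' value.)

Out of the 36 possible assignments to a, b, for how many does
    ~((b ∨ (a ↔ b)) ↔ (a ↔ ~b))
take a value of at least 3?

13

value 5: 3 assignments (counts)
value 4: 1 assignment (counts)
value 3: 9 assignments (counts)
value 2: 1 assignment
value 1: 18 assignments
value 0: 4 assignments
So 13 of the 36 assignments meet the threshold.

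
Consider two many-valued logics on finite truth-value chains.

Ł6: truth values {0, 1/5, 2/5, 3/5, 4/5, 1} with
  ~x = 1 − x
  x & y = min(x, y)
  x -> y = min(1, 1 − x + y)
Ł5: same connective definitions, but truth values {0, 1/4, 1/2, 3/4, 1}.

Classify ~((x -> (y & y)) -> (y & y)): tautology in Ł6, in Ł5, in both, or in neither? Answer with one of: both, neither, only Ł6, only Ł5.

In Ł6: at x = 0, y = 1/5 the value is 4/5 — not a tautology.
In Ł5: at x = 0, y = 1/4 the value is 3/4 — not a tautology.

neither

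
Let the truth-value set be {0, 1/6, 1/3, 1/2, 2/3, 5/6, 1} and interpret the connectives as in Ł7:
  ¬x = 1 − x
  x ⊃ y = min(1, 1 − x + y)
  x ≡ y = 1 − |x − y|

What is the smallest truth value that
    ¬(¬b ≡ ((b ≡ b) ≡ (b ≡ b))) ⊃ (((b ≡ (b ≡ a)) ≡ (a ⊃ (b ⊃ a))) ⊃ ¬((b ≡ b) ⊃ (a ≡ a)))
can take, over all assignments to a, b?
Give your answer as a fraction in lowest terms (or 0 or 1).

0

Take a = 1, b = 1:
¬b = ¬1 = 0
b ≡ b = 1 ≡ 1 = 1
b ≡ b = 1 ≡ 1 = 1
(b ≡ b) ≡ (b ≡ b) = 1 ≡ 1 = 1
¬b ≡ ((b ≡ b) ≡ (b ≡ b)) = 0 ≡ 1 = 0
¬(¬b ≡ ((b ≡ b) ≡ (b ≡ b))) = ¬0 = 1
b ≡ a = 1 ≡ 1 = 1
b ≡ (b ≡ a) = 1 ≡ 1 = 1
b ⊃ a = 1 ⊃ 1 = 1
a ⊃ (b ⊃ a) = 1 ⊃ 1 = 1
(b ≡ (b ≡ a)) ≡ (a ⊃ (b ⊃ a)) = 1 ≡ 1 = 1
b ≡ b = 1 ≡ 1 = 1
a ≡ a = 1 ≡ 1 = 1
(b ≡ b) ⊃ (a ≡ a) = 1 ⊃ 1 = 1
¬((b ≡ b) ⊃ (a ≡ a)) = ¬1 = 0
((b ≡ (b ≡ a)) ≡ (a ⊃ (b ⊃ a))) ⊃ ¬((b ≡ b) ⊃ (a ≡ a)) = 1 ⊃ 0 = 0
¬(¬b ≡ ((b ≡ b) ≡ (b ≡ b))) ⊃ (((b ≡ (b ≡ a)) ≡ (a ⊃ (b ⊃ a))) ⊃ ¬((b ≡ b) ⊃ (a ≡ a))) = 1 ⊃ 0 = 0
No assignment yields a value below 0, so this is the minimum.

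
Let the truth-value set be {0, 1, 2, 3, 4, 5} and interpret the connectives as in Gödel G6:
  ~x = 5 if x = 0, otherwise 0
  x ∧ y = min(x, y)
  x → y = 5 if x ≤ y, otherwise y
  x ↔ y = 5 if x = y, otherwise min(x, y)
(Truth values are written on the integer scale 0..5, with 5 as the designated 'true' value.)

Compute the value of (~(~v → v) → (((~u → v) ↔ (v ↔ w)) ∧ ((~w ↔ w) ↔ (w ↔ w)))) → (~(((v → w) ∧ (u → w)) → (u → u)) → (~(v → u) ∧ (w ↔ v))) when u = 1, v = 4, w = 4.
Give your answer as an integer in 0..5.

~v = ~4 = 0
~v → v = 0 → 4 = 5
~(~v → v) = ~5 = 0
~u = ~1 = 0
~u → v = 0 → 4 = 5
v ↔ w = 4 ↔ 4 = 5
(~u → v) ↔ (v ↔ w) = 5 ↔ 5 = 5
~w = ~4 = 0
~w ↔ w = 0 ↔ 4 = 0
w ↔ w = 4 ↔ 4 = 5
(~w ↔ w) ↔ (w ↔ w) = 0 ↔ 5 = 0
((~u → v) ↔ (v ↔ w)) ∧ ((~w ↔ w) ↔ (w ↔ w)) = 5 ∧ 0 = 0
~(~v → v) → (((~u → v) ↔ (v ↔ w)) ∧ ((~w ↔ w) ↔ (w ↔ w))) = 0 → 0 = 5
v → w = 4 → 4 = 5
u → w = 1 → 4 = 5
(v → w) ∧ (u → w) = 5 ∧ 5 = 5
u → u = 1 → 1 = 5
((v → w) ∧ (u → w)) → (u → u) = 5 → 5 = 5
~(((v → w) ∧ (u → w)) → (u → u)) = ~5 = 0
v → u = 4 → 1 = 1
~(v → u) = ~1 = 0
w ↔ v = 4 ↔ 4 = 5
~(v → u) ∧ (w ↔ v) = 0 ∧ 5 = 0
~(((v → w) ∧ (u → w)) → (u → u)) → (~(v → u) ∧ (w ↔ v)) = 0 → 0 = 5
(~(~v → v) → (((~u → v) ↔ (v ↔ w)) ∧ ((~w ↔ w) ↔ (w ↔ w)))) → (~(((v → w) ∧ (u → w)) → (u → u)) → (~(v → u) ∧ (w ↔ v))) = 5 → 5 = 5

5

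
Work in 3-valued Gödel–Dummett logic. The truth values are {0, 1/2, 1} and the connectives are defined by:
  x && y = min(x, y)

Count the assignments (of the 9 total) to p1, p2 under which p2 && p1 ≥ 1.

p1 = 0, p2 = 0 ↦ 0  <
p1 = 0, p2 = 1/2 ↦ 0  <
p1 = 0, p2 = 1 ↦ 0  <
p1 = 1/2, p2 = 0 ↦ 0  <
p1 = 1/2, p2 = 1/2 ↦ 1/2  <
p1 = 1/2, p2 = 1 ↦ 1/2  <
p1 = 1, p2 = 0 ↦ 0  <
p1 = 1, p2 = 1/2 ↦ 1/2  <
p1 = 1, p2 = 1 ↦ 1  ≥
So 1 of the 9 assignments meets the threshold.

1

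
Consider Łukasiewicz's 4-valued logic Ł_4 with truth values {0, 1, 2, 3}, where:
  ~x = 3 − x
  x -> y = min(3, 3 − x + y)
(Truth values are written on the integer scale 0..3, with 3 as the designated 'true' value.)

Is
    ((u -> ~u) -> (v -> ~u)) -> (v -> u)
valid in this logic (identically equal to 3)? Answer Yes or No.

Counterexample: take u = 0, v = 1.
~u = ~0 = 3
u -> ~u = 0 -> 3 = 3
v -> ~u = 1 -> 3 = 3
(u -> ~u) -> (v -> ~u) = 3 -> 3 = 3
v -> u = 1 -> 0 = 2
((u -> ~u) -> (v -> ~u)) -> (v -> u) = 3 -> 2 = 2
This gives 2 ≠ 3.

No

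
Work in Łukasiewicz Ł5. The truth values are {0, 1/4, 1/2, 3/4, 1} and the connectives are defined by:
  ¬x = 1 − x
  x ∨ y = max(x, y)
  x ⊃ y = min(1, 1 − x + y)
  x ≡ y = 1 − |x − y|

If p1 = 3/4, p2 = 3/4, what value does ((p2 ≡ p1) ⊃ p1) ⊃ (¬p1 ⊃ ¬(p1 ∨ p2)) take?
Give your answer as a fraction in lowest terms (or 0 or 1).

1

p2 ≡ p1 = 3/4 ≡ 3/4 = 1
(p2 ≡ p1) ⊃ p1 = 1 ⊃ 3/4 = 3/4
¬p1 = ¬3/4 = 1/4
p1 ∨ p2 = 3/4 ∨ 3/4 = 3/4
¬(p1 ∨ p2) = ¬3/4 = 1/4
¬p1 ⊃ ¬(p1 ∨ p2) = 1/4 ⊃ 1/4 = 1
((p2 ≡ p1) ⊃ p1) ⊃ (¬p1 ⊃ ¬(p1 ∨ p2)) = 3/4 ⊃ 1 = 1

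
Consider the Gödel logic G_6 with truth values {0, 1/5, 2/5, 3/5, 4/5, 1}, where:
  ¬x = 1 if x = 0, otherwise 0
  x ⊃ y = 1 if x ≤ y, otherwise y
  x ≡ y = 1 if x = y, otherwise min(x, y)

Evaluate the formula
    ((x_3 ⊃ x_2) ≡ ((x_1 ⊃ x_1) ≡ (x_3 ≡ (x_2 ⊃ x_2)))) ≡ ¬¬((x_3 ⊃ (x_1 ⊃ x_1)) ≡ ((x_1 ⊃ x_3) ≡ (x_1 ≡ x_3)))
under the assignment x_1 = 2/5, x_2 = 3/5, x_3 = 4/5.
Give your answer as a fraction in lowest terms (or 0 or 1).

x_3 ⊃ x_2 = 4/5 ⊃ 3/5 = 3/5
x_1 ⊃ x_1 = 2/5 ⊃ 2/5 = 1
x_2 ⊃ x_2 = 3/5 ⊃ 3/5 = 1
x_3 ≡ (x_2 ⊃ x_2) = 4/5 ≡ 1 = 4/5
(x_1 ⊃ x_1) ≡ (x_3 ≡ (x_2 ⊃ x_2)) = 1 ≡ 4/5 = 4/5
(x_3 ⊃ x_2) ≡ ((x_1 ⊃ x_1) ≡ (x_3 ≡ (x_2 ⊃ x_2))) = 3/5 ≡ 4/5 = 3/5
x_1 ⊃ x_1 = 2/5 ⊃ 2/5 = 1
x_3 ⊃ (x_1 ⊃ x_1) = 4/5 ⊃ 1 = 1
x_1 ⊃ x_3 = 2/5 ⊃ 4/5 = 1
x_1 ≡ x_3 = 2/5 ≡ 4/5 = 2/5
(x_1 ⊃ x_3) ≡ (x_1 ≡ x_3) = 1 ≡ 2/5 = 2/5
(x_3 ⊃ (x_1 ⊃ x_1)) ≡ ((x_1 ⊃ x_3) ≡ (x_1 ≡ x_3)) = 1 ≡ 2/5 = 2/5
¬((x_3 ⊃ (x_1 ⊃ x_1)) ≡ ((x_1 ⊃ x_3) ≡ (x_1 ≡ x_3))) = ¬2/5 = 0
¬¬((x_3 ⊃ (x_1 ⊃ x_1)) ≡ ((x_1 ⊃ x_3) ≡ (x_1 ≡ x_3))) = ¬0 = 1
((x_3 ⊃ x_2) ≡ ((x_1 ⊃ x_1) ≡ (x_3 ≡ (x_2 ⊃ x_2)))) ≡ ¬¬((x_3 ⊃ (x_1 ⊃ x_1)) ≡ ((x_1 ⊃ x_3) ≡ (x_1 ≡ x_3))) = 3/5 ≡ 1 = 3/5

3/5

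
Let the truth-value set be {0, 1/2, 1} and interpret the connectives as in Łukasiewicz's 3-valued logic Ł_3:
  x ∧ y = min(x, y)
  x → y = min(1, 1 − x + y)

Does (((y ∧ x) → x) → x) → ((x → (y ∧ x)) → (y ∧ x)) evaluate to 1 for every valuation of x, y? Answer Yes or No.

x = 0, y = 0 ↦ 1
x = 0, y = 1/2 ↦ 1
x = 0, y = 1 ↦ 1
x = 1/2, y = 0 ↦ 1
x = 1/2, y = 1/2 ↦ 1
x = 1/2, y = 1 ↦ 1
x = 1, y = 0 ↦ 1
x = 1, y = 1/2 ↦ 1
x = 1, y = 1 ↦ 1
Every assignment gives a value ≥ 1.

Yes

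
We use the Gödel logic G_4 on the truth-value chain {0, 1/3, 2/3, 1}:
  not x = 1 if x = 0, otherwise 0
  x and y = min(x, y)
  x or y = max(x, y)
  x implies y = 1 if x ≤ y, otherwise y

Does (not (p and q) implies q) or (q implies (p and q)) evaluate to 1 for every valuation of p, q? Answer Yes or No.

No

Counterexample: take p = 0, q = 1/3.
p and q = 0 and 1/3 = 0
not (p and q) = not 0 = 1
not (p and q) implies q = 1 implies 1/3 = 1/3
p and q = 0 and 1/3 = 0
q implies (p and q) = 1/3 implies 0 = 0
(not (p and q) implies q) or (q implies (p and q)) = 1/3 or 0 = 1/3
This gives 1/3 ≠ 1.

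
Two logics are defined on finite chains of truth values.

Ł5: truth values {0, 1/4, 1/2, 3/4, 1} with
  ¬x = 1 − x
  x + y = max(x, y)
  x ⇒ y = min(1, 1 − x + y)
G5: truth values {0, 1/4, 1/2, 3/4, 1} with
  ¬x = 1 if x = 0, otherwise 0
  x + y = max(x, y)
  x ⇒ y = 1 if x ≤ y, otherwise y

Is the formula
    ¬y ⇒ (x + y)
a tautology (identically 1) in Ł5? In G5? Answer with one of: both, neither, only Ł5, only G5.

In Ł5: at x = 0, y = 0 the value is 0 — not a tautology.
In G5: at x = 0, y = 0 the value is 0 — not a tautology.

neither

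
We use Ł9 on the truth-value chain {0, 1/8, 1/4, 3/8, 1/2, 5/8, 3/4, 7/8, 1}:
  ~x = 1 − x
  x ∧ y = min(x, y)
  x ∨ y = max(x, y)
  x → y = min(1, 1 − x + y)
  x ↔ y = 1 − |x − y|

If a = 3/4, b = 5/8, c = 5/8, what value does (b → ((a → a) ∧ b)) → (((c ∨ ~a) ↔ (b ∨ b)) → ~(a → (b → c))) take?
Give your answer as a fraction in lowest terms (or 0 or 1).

0

a → a = 3/4 → 3/4 = 1
(a → a) ∧ b = 1 ∧ 5/8 = 5/8
b → ((a → a) ∧ b) = 5/8 → 5/8 = 1
~a = ~3/4 = 1/4
c ∨ ~a = 5/8 ∨ 1/4 = 5/8
b ∨ b = 5/8 ∨ 5/8 = 5/8
(c ∨ ~a) ↔ (b ∨ b) = 5/8 ↔ 5/8 = 1
b → c = 5/8 → 5/8 = 1
a → (b → c) = 3/4 → 1 = 1
~(a → (b → c)) = ~1 = 0
((c ∨ ~a) ↔ (b ∨ b)) → ~(a → (b → c)) = 1 → 0 = 0
(b → ((a → a) ∧ b)) → (((c ∨ ~a) ↔ (b ∨ b)) → ~(a → (b → c))) = 1 → 0 = 0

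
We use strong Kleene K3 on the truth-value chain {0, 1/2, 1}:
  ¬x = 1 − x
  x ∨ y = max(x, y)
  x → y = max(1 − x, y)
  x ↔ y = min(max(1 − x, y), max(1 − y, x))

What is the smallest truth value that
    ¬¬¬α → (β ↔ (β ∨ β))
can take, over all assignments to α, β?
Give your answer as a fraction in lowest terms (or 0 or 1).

1/2

Take α = 0, β = 1/2:
¬α = ¬0 = 1
¬¬α = ¬1 = 0
¬¬¬α = ¬0 = 1
β ∨ β = 1/2 ∨ 1/2 = 1/2
β ↔ (β ∨ β) = 1/2 ↔ 1/2 = 1/2
¬¬¬α → (β ↔ (β ∨ β)) = 1 → 1/2 = 1/2
No assignment yields a value below 1/2, so this is the minimum.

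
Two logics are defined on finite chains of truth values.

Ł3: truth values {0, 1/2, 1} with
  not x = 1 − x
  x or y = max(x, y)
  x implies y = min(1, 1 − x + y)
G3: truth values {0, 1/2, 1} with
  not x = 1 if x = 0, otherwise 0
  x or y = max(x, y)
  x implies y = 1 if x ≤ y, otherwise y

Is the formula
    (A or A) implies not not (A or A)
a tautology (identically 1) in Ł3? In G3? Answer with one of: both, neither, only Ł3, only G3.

both

In Ł3: every assignment gives 1 — tautology.
In G3: every assignment gives 1 — tautology.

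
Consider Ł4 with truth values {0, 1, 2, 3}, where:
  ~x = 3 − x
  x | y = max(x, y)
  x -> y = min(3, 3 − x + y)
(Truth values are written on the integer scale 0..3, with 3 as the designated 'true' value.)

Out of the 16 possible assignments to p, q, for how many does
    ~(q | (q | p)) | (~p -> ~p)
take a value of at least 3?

p = 0, q = 0 ↦ 3  ≥
p = 0, q = 1 ↦ 3  ≥
p = 0, q = 2 ↦ 3  ≥
p = 0, q = 3 ↦ 3  ≥
p = 1, q = 0 ↦ 3  ≥
p = 1, q = 1 ↦ 3  ≥
p = 1, q = 2 ↦ 3  ≥
p = 1, q = 3 ↦ 3  ≥
p = 2, q = 0 ↦ 3  ≥
p = 2, q = 1 ↦ 3  ≥
p = 2, q = 2 ↦ 3  ≥
p = 2, q = 3 ↦ 3  ≥
p = 3, q = 0 ↦ 3  ≥
p = 3, q = 1 ↦ 3  ≥
p = 3, q = 2 ↦ 3  ≥
p = 3, q = 3 ↦ 3  ≥
So 16 of the 16 assignments meet the threshold.

16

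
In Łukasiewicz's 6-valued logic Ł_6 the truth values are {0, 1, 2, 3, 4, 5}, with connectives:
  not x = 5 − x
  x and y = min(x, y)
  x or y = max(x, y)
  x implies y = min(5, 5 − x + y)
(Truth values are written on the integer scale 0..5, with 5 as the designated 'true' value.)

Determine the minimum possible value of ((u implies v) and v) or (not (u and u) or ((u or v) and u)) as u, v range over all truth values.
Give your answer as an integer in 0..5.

Take u = 2, v = 0:
u implies v = 2 implies 0 = 3
(u implies v) and v = 3 and 0 = 0
u and u = 2 and 2 = 2
not (u and u) = not 2 = 3
u or v = 2 or 0 = 2
(u or v) and u = 2 and 2 = 2
not (u and u) or ((u or v) and u) = 3 or 2 = 3
((u implies v) and v) or (not (u and u) or ((u or v) and u)) = 0 or 3 = 3
No assignment yields a value below 3, so this is the minimum.

3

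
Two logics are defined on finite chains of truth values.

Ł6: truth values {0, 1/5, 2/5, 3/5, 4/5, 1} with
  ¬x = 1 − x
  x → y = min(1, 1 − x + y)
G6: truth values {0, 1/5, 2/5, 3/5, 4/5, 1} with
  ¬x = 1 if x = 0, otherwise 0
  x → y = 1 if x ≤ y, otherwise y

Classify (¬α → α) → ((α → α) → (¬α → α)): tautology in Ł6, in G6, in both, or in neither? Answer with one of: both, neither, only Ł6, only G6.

In Ł6: every assignment gives 1 — tautology.
In G6: every assignment gives 1 — tautology.

both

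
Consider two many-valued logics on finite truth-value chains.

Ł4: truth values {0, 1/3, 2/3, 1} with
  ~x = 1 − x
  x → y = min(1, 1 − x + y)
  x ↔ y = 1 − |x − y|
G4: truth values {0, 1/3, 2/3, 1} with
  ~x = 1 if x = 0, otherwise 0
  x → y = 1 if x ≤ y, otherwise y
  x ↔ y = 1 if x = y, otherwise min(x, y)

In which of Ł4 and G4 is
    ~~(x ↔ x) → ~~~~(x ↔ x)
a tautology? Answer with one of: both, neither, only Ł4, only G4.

In Ł4: every assignment gives 1 — tautology.
In G4: every assignment gives 1 — tautology.

both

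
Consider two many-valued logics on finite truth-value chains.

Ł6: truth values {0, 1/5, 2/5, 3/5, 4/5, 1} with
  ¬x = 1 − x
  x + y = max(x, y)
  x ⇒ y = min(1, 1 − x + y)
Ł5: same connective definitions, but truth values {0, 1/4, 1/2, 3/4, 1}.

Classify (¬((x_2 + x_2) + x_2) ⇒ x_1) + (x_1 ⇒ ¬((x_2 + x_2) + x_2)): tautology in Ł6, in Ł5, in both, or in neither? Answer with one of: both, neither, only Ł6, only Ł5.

In Ł6: every assignment gives 1 — tautology.
In Ł5: every assignment gives 1 — tautology.

both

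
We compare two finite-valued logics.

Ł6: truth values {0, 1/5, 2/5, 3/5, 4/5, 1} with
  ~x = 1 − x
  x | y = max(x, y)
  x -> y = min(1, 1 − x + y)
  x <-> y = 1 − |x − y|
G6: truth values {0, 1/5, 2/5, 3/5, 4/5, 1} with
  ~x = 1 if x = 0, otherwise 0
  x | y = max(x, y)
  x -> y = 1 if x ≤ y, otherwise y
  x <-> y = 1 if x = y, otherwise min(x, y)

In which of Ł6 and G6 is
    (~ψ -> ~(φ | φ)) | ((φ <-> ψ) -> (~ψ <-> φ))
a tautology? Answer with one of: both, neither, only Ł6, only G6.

only G6

In Ł6: at φ = 1/5, ψ = 0 the value is 4/5 — not a tautology.
In G6: every assignment gives 1 — tautology.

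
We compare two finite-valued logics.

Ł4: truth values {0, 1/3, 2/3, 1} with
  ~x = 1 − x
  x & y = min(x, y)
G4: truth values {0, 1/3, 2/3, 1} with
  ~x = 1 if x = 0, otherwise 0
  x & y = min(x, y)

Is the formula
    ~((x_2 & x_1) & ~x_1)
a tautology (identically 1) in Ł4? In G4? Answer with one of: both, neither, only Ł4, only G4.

In Ł4: at x_1 = 1/3, x_2 = 1/3 the value is 2/3 — not a tautology.
In G4: every assignment gives 1 — tautology.

only G4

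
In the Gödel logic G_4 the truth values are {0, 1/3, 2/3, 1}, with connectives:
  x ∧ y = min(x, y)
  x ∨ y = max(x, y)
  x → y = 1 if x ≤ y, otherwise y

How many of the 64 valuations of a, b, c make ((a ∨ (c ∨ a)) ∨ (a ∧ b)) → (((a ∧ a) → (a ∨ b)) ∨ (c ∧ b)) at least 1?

64

value 1: 64 assignments (counts)
So 64 of the 64 assignments meet the threshold.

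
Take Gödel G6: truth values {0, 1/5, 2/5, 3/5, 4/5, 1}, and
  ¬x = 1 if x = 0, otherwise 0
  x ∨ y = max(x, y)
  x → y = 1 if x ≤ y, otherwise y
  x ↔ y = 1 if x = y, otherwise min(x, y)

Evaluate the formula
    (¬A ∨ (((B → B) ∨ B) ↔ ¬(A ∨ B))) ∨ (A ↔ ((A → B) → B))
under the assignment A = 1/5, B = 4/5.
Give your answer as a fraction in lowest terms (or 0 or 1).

1/5

¬A = ¬1/5 = 0
B → B = 4/5 → 4/5 = 1
(B → B) ∨ B = 1 ∨ 4/5 = 1
A ∨ B = 1/5 ∨ 4/5 = 4/5
¬(A ∨ B) = ¬4/5 = 0
((B → B) ∨ B) ↔ ¬(A ∨ B) = 1 ↔ 0 = 0
¬A ∨ (((B → B) ∨ B) ↔ ¬(A ∨ B)) = 0 ∨ 0 = 0
A → B = 1/5 → 4/5 = 1
(A → B) → B = 1 → 4/5 = 4/5
A ↔ ((A → B) → B) = 1/5 ↔ 4/5 = 1/5
(¬A ∨ (((B → B) ∨ B) ↔ ¬(A ∨ B))) ∨ (A ↔ ((A → B) → B)) = 0 ∨ 1/5 = 1/5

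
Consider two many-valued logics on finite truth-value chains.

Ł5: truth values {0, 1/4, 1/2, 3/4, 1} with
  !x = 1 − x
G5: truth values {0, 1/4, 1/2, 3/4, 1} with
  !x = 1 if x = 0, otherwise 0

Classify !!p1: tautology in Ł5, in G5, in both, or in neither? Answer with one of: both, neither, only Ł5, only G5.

neither

In Ł5: at p1 = 0 the value is 0 — not a tautology.
In G5: at p1 = 0 the value is 0 — not a tautology.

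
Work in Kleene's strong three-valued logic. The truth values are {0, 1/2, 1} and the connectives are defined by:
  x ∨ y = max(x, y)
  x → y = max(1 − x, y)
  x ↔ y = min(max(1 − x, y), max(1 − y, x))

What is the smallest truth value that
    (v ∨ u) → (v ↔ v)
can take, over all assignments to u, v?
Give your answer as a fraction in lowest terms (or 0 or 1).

1/2

Take u = 0, v = 1/2:
v ∨ u = 1/2 ∨ 0 = 1/2
v ↔ v = 1/2 ↔ 1/2 = 1/2
(v ∨ u) → (v ↔ v) = 1/2 → 1/2 = 1/2
No assignment yields a value below 1/2, so this is the minimum.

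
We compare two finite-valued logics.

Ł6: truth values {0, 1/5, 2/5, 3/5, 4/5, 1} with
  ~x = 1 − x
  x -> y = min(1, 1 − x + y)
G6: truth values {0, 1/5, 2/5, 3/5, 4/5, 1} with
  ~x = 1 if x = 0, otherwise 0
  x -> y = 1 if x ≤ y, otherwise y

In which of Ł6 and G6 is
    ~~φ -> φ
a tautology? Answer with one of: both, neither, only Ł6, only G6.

only Ł6

In Ł6: every assignment gives 1 — tautology.
In G6: at φ = 1/5 the value is 1/5 — not a tautology.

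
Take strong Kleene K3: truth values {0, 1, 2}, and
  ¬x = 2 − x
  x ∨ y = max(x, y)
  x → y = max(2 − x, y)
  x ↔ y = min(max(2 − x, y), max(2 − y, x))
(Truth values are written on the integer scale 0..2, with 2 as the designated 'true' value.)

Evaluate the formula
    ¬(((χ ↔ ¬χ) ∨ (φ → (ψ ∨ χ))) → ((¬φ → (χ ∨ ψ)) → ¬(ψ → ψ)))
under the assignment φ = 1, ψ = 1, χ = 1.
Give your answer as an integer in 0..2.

¬χ = ¬1 = 1
χ ↔ ¬χ = 1 ↔ 1 = 1
ψ ∨ χ = 1 ∨ 1 = 1
φ → (ψ ∨ χ) = 1 → 1 = 1
(χ ↔ ¬χ) ∨ (φ → (ψ ∨ χ)) = 1 ∨ 1 = 1
¬φ = ¬1 = 1
χ ∨ ψ = 1 ∨ 1 = 1
¬φ → (χ ∨ ψ) = 1 → 1 = 1
ψ → ψ = 1 → 1 = 1
¬(ψ → ψ) = ¬1 = 1
(¬φ → (χ ∨ ψ)) → ¬(ψ → ψ) = 1 → 1 = 1
((χ ↔ ¬χ) ∨ (φ → (ψ ∨ χ))) → ((¬φ → (χ ∨ ψ)) → ¬(ψ → ψ)) = 1 → 1 = 1
¬(((χ ↔ ¬χ) ∨ (φ → (ψ ∨ χ))) → ((¬φ → (χ ∨ ψ)) → ¬(ψ → ψ))) = ¬1 = 1

1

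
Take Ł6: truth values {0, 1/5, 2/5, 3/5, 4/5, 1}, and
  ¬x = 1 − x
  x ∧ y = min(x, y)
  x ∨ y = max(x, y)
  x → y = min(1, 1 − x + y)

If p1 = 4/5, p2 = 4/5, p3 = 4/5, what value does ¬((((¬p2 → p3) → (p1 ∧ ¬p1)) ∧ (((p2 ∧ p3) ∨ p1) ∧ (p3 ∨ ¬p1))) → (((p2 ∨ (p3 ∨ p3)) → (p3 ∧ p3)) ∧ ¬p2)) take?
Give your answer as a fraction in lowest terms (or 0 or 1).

¬p2 = ¬4/5 = 1/5
¬p2 → p3 = 1/5 → 4/5 = 1
¬p1 = ¬4/5 = 1/5
p1 ∧ ¬p1 = 4/5 ∧ 1/5 = 1/5
(¬p2 → p3) → (p1 ∧ ¬p1) = 1 → 1/5 = 1/5
p2 ∧ p3 = 4/5 ∧ 4/5 = 4/5
(p2 ∧ p3) ∨ p1 = 4/5 ∨ 4/5 = 4/5
¬p1 = ¬4/5 = 1/5
p3 ∨ ¬p1 = 4/5 ∨ 1/5 = 4/5
((p2 ∧ p3) ∨ p1) ∧ (p3 ∨ ¬p1) = 4/5 ∧ 4/5 = 4/5
((¬p2 → p3) → (p1 ∧ ¬p1)) ∧ (((p2 ∧ p3) ∨ p1) ∧ (p3 ∨ ¬p1)) = 1/5 ∧ 4/5 = 1/5
p3 ∨ p3 = 4/5 ∨ 4/5 = 4/5
p2 ∨ (p3 ∨ p3) = 4/5 ∨ 4/5 = 4/5
p3 ∧ p3 = 4/5 ∧ 4/5 = 4/5
(p2 ∨ (p3 ∨ p3)) → (p3 ∧ p3) = 4/5 → 4/5 = 1
¬p2 = ¬4/5 = 1/5
((p2 ∨ (p3 ∨ p3)) → (p3 ∧ p3)) ∧ ¬p2 = 1 ∧ 1/5 = 1/5
(((¬p2 → p3) → (p1 ∧ ¬p1)) ∧ (((p2 ∧ p3) ∨ p1) ∧ (p3 ∨ ¬p1))) → (((p2 ∨ (p3 ∨ p3)) → (p3 ∧ p3)) ∧ ¬p2) = 1/5 → 1/5 = 1
¬((((¬p2 → p3) → (p1 ∧ ¬p1)) ∧ (((p2 ∧ p3) ∨ p1) ∧ (p3 ∨ ¬p1))) → (((p2 ∨ (p3 ∨ p3)) → (p3 ∧ p3)) ∧ ¬p2)) = ¬1 = 0

0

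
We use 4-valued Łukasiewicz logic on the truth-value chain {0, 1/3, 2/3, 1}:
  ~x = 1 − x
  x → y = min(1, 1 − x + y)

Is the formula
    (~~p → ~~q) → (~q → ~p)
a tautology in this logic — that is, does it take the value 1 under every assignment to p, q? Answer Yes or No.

Yes

p = 0, q = 0 ↦ 1
p = 0, q = 1/3 ↦ 1
p = 0, q = 2/3 ↦ 1
p = 0, q = 1 ↦ 1
p = 1/3, q = 0 ↦ 1
p = 1/3, q = 1/3 ↦ 1
p = 1/3, q = 2/3 ↦ 1
p = 1/3, q = 1 ↦ 1
p = 2/3, q = 0 ↦ 1
p = 2/3, q = 1/3 ↦ 1
p = 2/3, q = 2/3 ↦ 1
p = 2/3, q = 1 ↦ 1
p = 1, q = 0 ↦ 1
p = 1, q = 1/3 ↦ 1
p = 1, q = 2/3 ↦ 1
p = 1, q = 1 ↦ 1
Every assignment gives a value ≥ 1.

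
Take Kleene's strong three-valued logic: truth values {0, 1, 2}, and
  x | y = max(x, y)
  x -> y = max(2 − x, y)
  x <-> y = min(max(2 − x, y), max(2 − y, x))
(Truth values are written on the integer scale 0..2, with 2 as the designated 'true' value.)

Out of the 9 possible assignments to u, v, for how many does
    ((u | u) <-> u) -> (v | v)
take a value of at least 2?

u = 0, v = 0 ↦ 0  <
u = 0, v = 1 ↦ 1  <
u = 0, v = 2 ↦ 2  ≥
u = 1, v = 0 ↦ 1  <
u = 1, v = 1 ↦ 1  <
u = 1, v = 2 ↦ 2  ≥
u = 2, v = 0 ↦ 0  <
u = 2, v = 1 ↦ 1  <
u = 2, v = 2 ↦ 2  ≥
So 3 of the 9 assignments meet the threshold.

3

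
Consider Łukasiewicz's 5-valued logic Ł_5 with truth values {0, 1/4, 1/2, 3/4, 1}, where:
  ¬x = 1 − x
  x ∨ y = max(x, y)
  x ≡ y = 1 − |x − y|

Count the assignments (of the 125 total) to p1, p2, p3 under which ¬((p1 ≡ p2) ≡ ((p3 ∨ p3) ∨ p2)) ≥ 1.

7

value 1: 7 assignments (counts)
value 3/4: 13 assignments
value 1/2: 28 assignments
value 1/4: 43 assignments
value 0: 34 assignments
So 7 of the 125 assignments meet the threshold.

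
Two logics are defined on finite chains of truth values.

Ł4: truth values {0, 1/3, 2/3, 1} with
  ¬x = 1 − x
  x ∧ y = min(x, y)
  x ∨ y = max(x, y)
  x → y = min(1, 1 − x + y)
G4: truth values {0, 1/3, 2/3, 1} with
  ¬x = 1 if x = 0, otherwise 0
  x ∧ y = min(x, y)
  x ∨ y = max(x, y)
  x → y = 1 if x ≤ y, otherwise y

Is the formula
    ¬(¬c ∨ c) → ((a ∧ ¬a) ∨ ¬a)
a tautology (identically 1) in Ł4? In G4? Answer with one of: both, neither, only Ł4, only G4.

only G4

In Ł4: at a = 1, c = 1/3 the value is 2/3 — not a tautology.
In G4: every assignment gives 1 — tautology.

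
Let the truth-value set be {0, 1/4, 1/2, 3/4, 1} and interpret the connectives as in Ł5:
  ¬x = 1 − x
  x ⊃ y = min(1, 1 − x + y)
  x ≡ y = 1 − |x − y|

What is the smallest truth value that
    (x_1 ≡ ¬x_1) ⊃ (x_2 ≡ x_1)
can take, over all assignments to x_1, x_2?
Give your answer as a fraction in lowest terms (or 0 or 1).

Take x_1 = 1/2, x_2 = 0:
¬x_1 = ¬1/2 = 1/2
x_1 ≡ ¬x_1 = 1/2 ≡ 1/2 = 1
x_2 ≡ x_1 = 0 ≡ 1/2 = 1/2
(x_1 ≡ ¬x_1) ⊃ (x_2 ≡ x_1) = 1 ⊃ 1/2 = 1/2
No assignment yields a value below 1/2, so this is the minimum.

1/2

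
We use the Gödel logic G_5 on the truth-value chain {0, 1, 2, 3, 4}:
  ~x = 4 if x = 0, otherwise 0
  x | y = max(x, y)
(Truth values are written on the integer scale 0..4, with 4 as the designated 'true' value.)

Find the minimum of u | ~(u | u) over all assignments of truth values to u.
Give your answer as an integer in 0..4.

1

Take u = 1:
u | u = 1 | 1 = 1
~(u | u) = ~1 = 0
u | ~(u | u) = 1 | 0 = 1
No assignment yields a value below 1, so this is the minimum.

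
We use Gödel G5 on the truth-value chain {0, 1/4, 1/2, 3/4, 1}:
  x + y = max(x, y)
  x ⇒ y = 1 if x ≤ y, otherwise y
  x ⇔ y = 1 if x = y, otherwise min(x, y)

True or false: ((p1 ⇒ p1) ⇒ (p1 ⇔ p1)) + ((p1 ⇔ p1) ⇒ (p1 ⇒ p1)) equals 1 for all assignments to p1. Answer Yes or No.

p1 = 0 ↦ 1
p1 = 1/4 ↦ 1
p1 = 1/2 ↦ 1
p1 = 3/4 ↦ 1
p1 = 1 ↦ 1
Every assignment gives a value ≥ 1.

Yes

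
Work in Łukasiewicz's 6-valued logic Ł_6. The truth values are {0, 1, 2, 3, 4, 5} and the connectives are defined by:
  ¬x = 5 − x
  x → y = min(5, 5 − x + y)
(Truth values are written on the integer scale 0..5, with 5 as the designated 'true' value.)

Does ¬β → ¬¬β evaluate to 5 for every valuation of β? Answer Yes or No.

Counterexample: take β = 0.
¬β = ¬0 = 5
¬β = ¬0 = 5
¬¬β = ¬5 = 0
¬β → ¬¬β = 5 → 0 = 0
This gives 0 ≠ 5.

No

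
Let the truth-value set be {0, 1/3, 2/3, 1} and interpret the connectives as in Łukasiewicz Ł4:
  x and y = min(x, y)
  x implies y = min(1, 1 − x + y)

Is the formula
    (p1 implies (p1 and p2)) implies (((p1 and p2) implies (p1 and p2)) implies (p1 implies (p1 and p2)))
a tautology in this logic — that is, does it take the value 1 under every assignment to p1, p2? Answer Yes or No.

Yes

p1 = 0, p2 = 0 ↦ 1
p1 = 0, p2 = 1/3 ↦ 1
p1 = 0, p2 = 2/3 ↦ 1
p1 = 0, p2 = 1 ↦ 1
p1 = 1/3, p2 = 0 ↦ 1
p1 = 1/3, p2 = 1/3 ↦ 1
p1 = 1/3, p2 = 2/3 ↦ 1
p1 = 1/3, p2 = 1 ↦ 1
p1 = 2/3, p2 = 0 ↦ 1
p1 = 2/3, p2 = 1/3 ↦ 1
p1 = 2/3, p2 = 2/3 ↦ 1
p1 = 2/3, p2 = 1 ↦ 1
p1 = 1, p2 = 0 ↦ 1
p1 = 1, p2 = 1/3 ↦ 1
p1 = 1, p2 = 2/3 ↦ 1
p1 = 1, p2 = 1 ↦ 1
Every assignment gives a value ≥ 1.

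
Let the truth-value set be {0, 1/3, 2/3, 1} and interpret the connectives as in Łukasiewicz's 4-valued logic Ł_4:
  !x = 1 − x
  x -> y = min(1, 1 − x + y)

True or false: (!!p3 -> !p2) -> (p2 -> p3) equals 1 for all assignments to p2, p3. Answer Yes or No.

No

Counterexample: take p2 = 1/3, p3 = 0.
!p3 = !0 = 1
!!p3 = !1 = 0
!p2 = !1/3 = 2/3
!!p3 -> !p2 = 0 -> 2/3 = 1
p2 -> p3 = 1/3 -> 0 = 2/3
(!!p3 -> !p2) -> (p2 -> p3) = 1 -> 2/3 = 2/3
This gives 2/3 ≠ 1.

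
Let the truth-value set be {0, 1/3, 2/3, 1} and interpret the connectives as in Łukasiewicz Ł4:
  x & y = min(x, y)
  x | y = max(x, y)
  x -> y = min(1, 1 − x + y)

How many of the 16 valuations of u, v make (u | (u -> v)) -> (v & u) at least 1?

1

u = 0, v = 0 ↦ 0  <
u = 0, v = 1/3 ↦ 0  <
u = 0, v = 2/3 ↦ 0  <
u = 0, v = 1 ↦ 0  <
u = 1/3, v = 0 ↦ 1/3  <
u = 1/3, v = 1/3 ↦ 1/3  <
u = 1/3, v = 2/3 ↦ 1/3  <
u = 1/3, v = 1 ↦ 1/3  <
u = 2/3, v = 0 ↦ 1/3  <
u = 2/3, v = 1/3 ↦ 2/3  <
u = 2/3, v = 2/3 ↦ 2/3  <
u = 2/3, v = 1 ↦ 2/3  <
u = 1, v = 0 ↦ 0  <
u = 1, v = 1/3 ↦ 1/3  <
u = 1, v = 2/3 ↦ 2/3  <
u = 1, v = 1 ↦ 1  ≥
So 1 of the 16 assignments meets the threshold.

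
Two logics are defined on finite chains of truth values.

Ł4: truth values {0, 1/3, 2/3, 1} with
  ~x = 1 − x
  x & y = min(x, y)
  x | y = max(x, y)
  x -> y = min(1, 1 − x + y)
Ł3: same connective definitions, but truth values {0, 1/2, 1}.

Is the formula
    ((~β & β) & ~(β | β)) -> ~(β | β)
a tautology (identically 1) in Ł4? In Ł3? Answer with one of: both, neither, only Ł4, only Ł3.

In Ł4: every assignment gives 1 — tautology.
In Ł3: every assignment gives 1 — tautology.

both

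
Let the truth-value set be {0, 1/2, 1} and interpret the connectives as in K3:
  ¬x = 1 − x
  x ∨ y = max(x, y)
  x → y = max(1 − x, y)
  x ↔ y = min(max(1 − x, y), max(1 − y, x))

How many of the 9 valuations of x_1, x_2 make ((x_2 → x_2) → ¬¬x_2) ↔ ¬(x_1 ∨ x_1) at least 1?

x_1 = 0, x_2 = 0 ↦ 0  <
x_1 = 0, x_2 = 1/2 ↦ 1/2  <
x_1 = 0, x_2 = 1 ↦ 1  ≥
x_1 = 1/2, x_2 = 0 ↦ 1/2  <
x_1 = 1/2, x_2 = 1/2 ↦ 1/2  <
x_1 = 1/2, x_2 = 1 ↦ 1/2  <
x_1 = 1, x_2 = 0 ↦ 1  ≥
x_1 = 1, x_2 = 1/2 ↦ 1/2  <
x_1 = 1, x_2 = 1 ↦ 0  <
So 2 of the 9 assignments meet the threshold.

2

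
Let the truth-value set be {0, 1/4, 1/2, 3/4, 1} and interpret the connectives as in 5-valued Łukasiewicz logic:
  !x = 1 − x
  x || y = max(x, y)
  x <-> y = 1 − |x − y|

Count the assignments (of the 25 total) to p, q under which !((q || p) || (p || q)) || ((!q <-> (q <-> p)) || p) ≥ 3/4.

21

value 1: 11 assignments (counts)
value 3/4: 10 assignments (counts)
value 1/2: 4 assignments
So 21 of the 25 assignments meet the threshold.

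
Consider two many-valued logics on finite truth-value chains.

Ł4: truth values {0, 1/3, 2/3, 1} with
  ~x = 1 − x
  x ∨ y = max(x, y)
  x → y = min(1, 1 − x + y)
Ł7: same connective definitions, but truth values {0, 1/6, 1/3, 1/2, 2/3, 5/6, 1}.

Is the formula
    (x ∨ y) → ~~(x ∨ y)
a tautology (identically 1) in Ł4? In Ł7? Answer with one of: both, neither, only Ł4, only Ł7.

both

In Ł4: every assignment gives 1 — tautology.
In Ł7: every assignment gives 1 — tautology.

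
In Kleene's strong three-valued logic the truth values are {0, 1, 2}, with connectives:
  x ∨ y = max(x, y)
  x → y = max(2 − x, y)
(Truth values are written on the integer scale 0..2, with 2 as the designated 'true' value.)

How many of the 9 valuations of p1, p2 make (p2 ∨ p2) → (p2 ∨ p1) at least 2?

7

p1 = 0, p2 = 0 ↦ 2  ≥
p1 = 0, p2 = 1 ↦ 1  <
p1 = 0, p2 = 2 ↦ 2  ≥
p1 = 1, p2 = 0 ↦ 2  ≥
p1 = 1, p2 = 1 ↦ 1  <
p1 = 1, p2 = 2 ↦ 2  ≥
p1 = 2, p2 = 0 ↦ 2  ≥
p1 = 2, p2 = 1 ↦ 2  ≥
p1 = 2, p2 = 2 ↦ 2  ≥
So 7 of the 9 assignments meet the threshold.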